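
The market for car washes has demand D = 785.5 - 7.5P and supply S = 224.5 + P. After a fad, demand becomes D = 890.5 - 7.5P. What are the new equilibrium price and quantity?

Original equilibrium: P* = 66, Q* = 290.5.
New equilibrium: 890.5 - 7.5P = 224.5 + P, so 666 = 8.5P and P' = 1332/17; Q' = 890.5 − 7.5(1332/17) = 10297/34.

P' = 1332/17, Q' = 10297/34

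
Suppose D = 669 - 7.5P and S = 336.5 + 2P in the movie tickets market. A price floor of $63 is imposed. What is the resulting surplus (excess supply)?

Surplus = 266

Equilibrium price would be P* = 35, so the floor at 63 binds.
At P = 63: D = 196.5, S = 462.5.
Surplus = 462.5 − 196.5 = 266.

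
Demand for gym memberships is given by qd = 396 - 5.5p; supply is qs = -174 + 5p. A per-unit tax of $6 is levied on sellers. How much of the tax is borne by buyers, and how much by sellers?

Buyers bear 20/7, sellers bear 22/7

Pre-tax equilibrium: p* = 380/7, q* = 682/7.
Tax on sellers shifts supply to qs = -174 + 5(p − 6) = -204 + 5p.
396 - 5.5p = -204 + 5p gives buyer price pb = 400/7; sellers receive ps = 400/7 − 6 = 358/7.
New quantity: q = 396 − 5.5(400/7) = 572/7.
Buyer burden = 400/7 − 380/7 = 20/7; seller burden = 380/7 − 358/7 = 22/7.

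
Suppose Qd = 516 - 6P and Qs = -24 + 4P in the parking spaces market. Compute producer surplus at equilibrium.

Equilibrium: 516 - 6P = -24 + 4P gives P* = 54, Q* = 192.
Supply starts at P = 6 (where Qs = 0).
PS = ½(54 − 6)(192) = 4608.

Producer surplus = 4608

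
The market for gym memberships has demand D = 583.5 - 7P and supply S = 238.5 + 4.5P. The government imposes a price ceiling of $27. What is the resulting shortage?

Equilibrium price would be P* = 30, so the ceiling at 27 binds.
At P = 27: D = 583.5 − 7(27) = 394.5, S = 238.5 + 4.5(27) = 360.
Shortage = 394.5 − 360 = 34.5.

Shortage = 34.5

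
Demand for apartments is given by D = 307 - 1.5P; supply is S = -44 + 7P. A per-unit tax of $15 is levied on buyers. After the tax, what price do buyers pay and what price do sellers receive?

Buyers pay 912/17, sellers receive 657/17

Pre-tax equilibrium: P* = 702/17, Q* = 4166/17.
Tax on buyers shifts demand to D = 307 − 1.5(P + 15) = 284.5 - 1.5P.
284.5 - 1.5P = -44 + 7P gives seller price Ps = 657/17; buyers pay Pb = 657/17 + 15 = 912/17.
New quantity: Q = 307 − 1.5(912/17) = 3851/17.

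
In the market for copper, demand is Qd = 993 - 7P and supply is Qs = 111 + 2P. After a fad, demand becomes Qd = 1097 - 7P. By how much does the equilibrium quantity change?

Original equilibrium: P* = 98, Q* = 307.
New equilibrium: 1097 - 7P = 111 + 2P, so 986 = 9P and P' = 986/9; Q' = 1097 − 7(986/9) = 2971/9.
Change in quantity: 2971/9 − 307 = 208/9.

ΔQ = 208/9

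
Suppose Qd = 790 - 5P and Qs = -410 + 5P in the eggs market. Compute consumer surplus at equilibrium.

Equilibrium: 790 - 5P = -410 + 5P gives P* = 120, Q* = 190.
Demand choke price (Qd = 0): P = 158.
CS = ½(158 − 120)(190) = 3610.

Consumer surplus = 3610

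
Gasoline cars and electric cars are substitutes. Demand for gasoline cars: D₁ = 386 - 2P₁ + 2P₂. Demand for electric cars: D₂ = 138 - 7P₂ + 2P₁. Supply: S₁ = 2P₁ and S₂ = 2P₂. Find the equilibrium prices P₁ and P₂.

Market 1: 386 - 2P₁ + 2P₂ = 2P₁ → 4P₁ - 2P₂ = 386.
Market 2: 9P₂ - 2P₁ = 138.
Eliminating P₂: 9×(1) + 2×(2) gives 32P₁ = 3750, so P₁ = 117.1875.
Back-substitute into (2): P₂ = (138 + 2×117.1875) / 9 = 41.375.

P₁ = 117.1875, P₂ = 41.375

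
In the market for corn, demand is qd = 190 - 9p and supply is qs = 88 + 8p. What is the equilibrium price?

Set qd = qs: 190 - 9p = 88 + 8p.
102 = 17p, so p* = 6.
q* = 190 − 9(6) = 136.

p* = 6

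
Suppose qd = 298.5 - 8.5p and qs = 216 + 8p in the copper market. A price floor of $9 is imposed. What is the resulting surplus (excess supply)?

Surplus = 66

Equilibrium price would be p* = 5, so the floor at 9 binds.
At p = 9: qd = 222, qs = 288.
Surplus = 288 − 222 = 66.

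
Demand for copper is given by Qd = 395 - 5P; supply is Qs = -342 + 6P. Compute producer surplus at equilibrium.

Equilibrium: 395 - 5P = -342 + 6P gives P* = 67, Q* = 60.
Supply starts at P = 57 (where Qs = 0).
PS = ½(67 − 57)(60) = 300.

Producer surplus = 300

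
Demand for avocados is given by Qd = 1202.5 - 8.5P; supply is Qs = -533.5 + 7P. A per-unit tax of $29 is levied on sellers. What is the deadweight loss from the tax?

Deadweight loss = 100079/62

Pre-tax equilibrium: P* = 112, Q* = 250.5.
Tax on sellers shifts supply to Qs = -533.5 + 7(P − 29) = -736.5 + 7P.
1202.5 - 8.5P = -736.5 + 7P gives buyer price Pb = 3878/31; sellers receive Ps = 3878/31 − 29 = 2979/31.
New quantity: Q = 1202.5 − 8.5(3878/31) = 8629/62.
DWL = ½ × 29 × (250.5 − 8629/62) = 100079/62.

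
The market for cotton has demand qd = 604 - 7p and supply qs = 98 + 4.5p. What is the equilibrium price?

p* = 44

Set qd = qs: 604 - 7p = 98 + 4.5p.
506 = 11.5p, so p* = 44.
q* = 604 − 7(44) = 296.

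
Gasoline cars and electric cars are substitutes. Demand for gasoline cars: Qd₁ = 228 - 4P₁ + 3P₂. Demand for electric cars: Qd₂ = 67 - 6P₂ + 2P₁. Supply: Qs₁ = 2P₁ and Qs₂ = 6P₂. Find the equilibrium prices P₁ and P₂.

P₁ = 44.5, P₂ = 13

Market 1: 228 - 4P₁ + 3P₂ = 2P₁ → 6P₁ - 3P₂ = 228.
Market 2: 12P₂ - 2P₁ = 67.
Eliminating P₂: 12×(1) + 3×(2) gives 66P₁ = 2937, so P₁ = 44.5.
Back-substitute into (2): P₂ = (67 + 2×44.5) / 12 = 13.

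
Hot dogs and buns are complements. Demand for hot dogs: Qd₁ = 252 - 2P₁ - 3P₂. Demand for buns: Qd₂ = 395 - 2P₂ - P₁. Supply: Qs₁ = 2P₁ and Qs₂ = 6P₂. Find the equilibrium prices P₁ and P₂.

P₁ = 831/29, P₂ = 1328/29

Market 1: 252 - 2P₁ - 3P₂ = 2P₁ → 4P₁ + 3P₂ = 252.
Market 2: 8P₂ + P₁ = 395.
Eliminating P₂: 8×(1) − 3×(2) gives 29P₁ = 831, so P₁ = 831/29.
Back-substitute into (2): P₂ = (395 − 1×831/29) / 8 = 1328/29.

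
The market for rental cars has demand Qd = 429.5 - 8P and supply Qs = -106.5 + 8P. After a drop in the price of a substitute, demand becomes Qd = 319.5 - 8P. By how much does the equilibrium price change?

Original equilibrium: P* = 33.5, Q* = 161.5.
New equilibrium: 319.5 - 8P = -106.5 + 8P, so 426 = 16P and P' = 26.625; Q' = 319.5 − 8(26.625) = 106.5.
Change in price: 26.625 − 33.5 = -6.875.

ΔP = -6.875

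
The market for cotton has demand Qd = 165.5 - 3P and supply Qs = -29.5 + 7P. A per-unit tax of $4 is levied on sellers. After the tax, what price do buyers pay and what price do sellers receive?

Pre-tax equilibrium: P* = 19.5, Q* = 107.
Tax on sellers shifts supply to Qs = -29.5 + 7(P − 4) = -57.5 + 7P.
165.5 - 3P = -57.5 + 7P gives buyer price Pb = 22.3; sellers receive Ps = 22.3 − 4 = 18.3.
New quantity: Q = 165.5 − 3(22.3) = 98.6.

Buyers pay $22.3, sellers receive $18.3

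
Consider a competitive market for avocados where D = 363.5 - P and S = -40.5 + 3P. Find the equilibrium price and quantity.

P* = 101, Q* = 262.5

Set D = S: 363.5 - P = -40.5 + 3P.
404 = 4P, so P* = 101.
Q* = 363.5 − 1(101) = 262.5.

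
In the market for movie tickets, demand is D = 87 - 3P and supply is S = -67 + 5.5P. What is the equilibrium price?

P* = 308/17

Set D = S: 87 - 3P = -67 + 5.5P.
154 = 8.5P, so P* = 308/17.
Q* = 87 − 3(308/17) = 555/17.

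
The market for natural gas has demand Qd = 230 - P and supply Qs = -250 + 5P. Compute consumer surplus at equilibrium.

Consumer surplus = 11250

Equilibrium: 230 - P = -250 + 5P gives P* = 80, Q* = 150.
Demand choke price (Qd = 0): P = 230.
CS = ½(230 − 80)(150) = 11250.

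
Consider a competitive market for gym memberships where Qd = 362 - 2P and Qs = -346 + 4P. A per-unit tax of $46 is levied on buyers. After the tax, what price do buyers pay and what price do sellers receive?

Buyers pay 446/3, sellers receive 308/3

Pre-tax equilibrium: P* = 118, Q* = 126.
Tax on buyers shifts demand to Qd = 362 − 2(P + 46) = 270 - 2P.
270 - 2P = -346 + 4P gives seller price Ps = 308/3; buyers pay Pb = 308/3 + 46 = 446/3.
New quantity: Q = 362 − 2(446/3) = 194/3.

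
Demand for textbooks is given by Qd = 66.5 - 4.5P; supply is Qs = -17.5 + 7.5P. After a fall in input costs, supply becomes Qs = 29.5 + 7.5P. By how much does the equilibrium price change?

ΔP = -47/12

Original equilibrium: P* = 7, Q* = 35.
New equilibrium: 66.5 - 4.5P = 29.5 + 7.5P, so 37 = 12P and P' = 37/12; Q' = 66.5 − 4.5(37/12) = 52.625.
Change in price: 37/12 − 7 = -47/12.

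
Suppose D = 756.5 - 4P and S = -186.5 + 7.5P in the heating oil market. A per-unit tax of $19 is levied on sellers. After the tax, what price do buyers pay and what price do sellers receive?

Buyers pay 2171/23, sellers receive 1734/23

Pre-tax equilibrium: P* = 82, Q* = 428.5.
Tax on sellers shifts supply to S = -186.5 + 7.5(P − 19) = -329 + 7.5P.
756.5 - 4P = -329 + 7.5P gives buyer price Pb = 2171/23; sellers receive Ps = 2171/23 − 19 = 1734/23.
New quantity: Q = 756.5 − 4(2171/23) = 17431/46.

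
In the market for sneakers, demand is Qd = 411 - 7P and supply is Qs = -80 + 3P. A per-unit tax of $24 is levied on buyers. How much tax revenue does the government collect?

Tax revenue = 405.6

Pre-tax equilibrium: P* = 49.1, Q* = 67.3.
Tax on buyers shifts demand to Qd = 411 − 7(P + 24) = 243 - 7P.
243 - 7P = -80 + 3P gives seller price Ps = 32.3; buyers pay Pb = 32.3 + 24 = 56.3.
New quantity: Q = 411 − 7(56.3) = 16.9.
Revenue = 24 × 16.9 = 405.6.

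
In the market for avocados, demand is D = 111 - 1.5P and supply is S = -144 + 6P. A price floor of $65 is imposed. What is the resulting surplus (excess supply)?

Equilibrium price would be P* = 34, so the floor at 65 binds.
At P = 65: D = 13.5, S = 246.
Surplus = 246 − 13.5 = 232.5.

Surplus = 232.5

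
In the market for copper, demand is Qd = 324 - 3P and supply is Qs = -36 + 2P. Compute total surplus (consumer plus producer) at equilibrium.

Equilibrium: 324 - 3P = -36 + 2P gives P* = 72, Q* = 108.
Demand choke price: P = 108; supply starts at P = 18.
CS = ½(108 − 72)(108) = 1944; PS = ½(72 − 18)(108) = 2916.

Total surplus = 4860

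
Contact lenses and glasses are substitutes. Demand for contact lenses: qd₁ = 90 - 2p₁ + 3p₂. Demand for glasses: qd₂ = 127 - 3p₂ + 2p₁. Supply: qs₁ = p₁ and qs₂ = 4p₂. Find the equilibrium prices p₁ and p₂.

p₁ = 67.4, p₂ = 37.4

Market 1: 90 - 2p₁ + 3p₂ = p₁ → 3p₁ - 3p₂ = 90.
Market 2: 7p₂ - 2p₁ = 127.
Eliminating p₂: 7×(1) + 3×(2) gives 15p₁ = 1011, so p₁ = 67.4.
Back-substitute into (2): p₂ = (127 + 2×67.4) / 7 = 37.4.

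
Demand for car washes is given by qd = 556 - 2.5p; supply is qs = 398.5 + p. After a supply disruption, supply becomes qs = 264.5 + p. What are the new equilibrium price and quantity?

p' = 583/7, q' = 4869/14

Original equilibrium: p* = 45, q* = 443.5.
New equilibrium: 556 - 2.5p = 264.5 + p, so 291.5 = 3.5p and p' = 583/7; q' = 556 − 2.5(583/7) = 4869/14.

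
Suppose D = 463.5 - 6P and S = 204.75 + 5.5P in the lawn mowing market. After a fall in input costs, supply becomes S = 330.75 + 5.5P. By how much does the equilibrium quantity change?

ΔQ = 1512/23

Original equilibrium: P* = 22.5, Q* = 328.5.
New equilibrium: 463.5 - 6P = 330.75 + 5.5P, so 132.75 = 11.5P and P' = 531/46; Q' = 463.5 − 6(531/46) = 18135/46.
Change in quantity: 18135/46 − 328.5 = 1512/23.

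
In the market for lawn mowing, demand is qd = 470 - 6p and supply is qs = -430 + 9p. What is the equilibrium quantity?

q* = 110

Set qd = qs: 470 - 6p = -430 + 9p.
900 = 15p, so p* = 60.
q* = 470 − 6(60) = 110.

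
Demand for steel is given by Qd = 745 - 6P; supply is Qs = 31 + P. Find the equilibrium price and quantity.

P* = 102, Q* = 133

Set Qd = Qs: 745 - 6P = 31 + P.
714 = 7P, so P* = 102.
Q* = 745 − 6(102) = 133.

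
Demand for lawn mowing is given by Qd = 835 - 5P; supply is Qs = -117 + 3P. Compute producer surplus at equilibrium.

Equilibrium: 835 - 5P = -117 + 3P gives P* = 119, Q* = 240.
Supply starts at P = 39 (where Qs = 0).
PS = ½(119 − 39)(240) = 9600.

Producer surplus = 9600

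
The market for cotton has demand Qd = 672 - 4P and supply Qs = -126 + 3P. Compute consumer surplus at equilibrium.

Consumer surplus = 5832

Equilibrium: 672 - 4P = -126 + 3P gives P* = 114, Q* = 216.
Demand choke price (Qd = 0): P = 168.
CS = ½(168 − 114)(216) = 5832.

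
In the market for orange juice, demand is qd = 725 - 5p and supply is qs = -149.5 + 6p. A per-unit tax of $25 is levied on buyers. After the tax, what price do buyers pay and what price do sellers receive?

Pre-tax equilibrium: p* = 79.5, q* = 327.5.
Tax on buyers shifts demand to qd = 725 − 5(p + 25) = 600 - 5p.
600 - 5p = -149.5 + 6p gives seller price ps = 1499/22; buyers pay pb = 1499/22 + 25 = 2049/22.
New quantity: q = 725 − 5(2049/22) = 5705/22.

Buyers pay 2049/22, sellers receive 1499/22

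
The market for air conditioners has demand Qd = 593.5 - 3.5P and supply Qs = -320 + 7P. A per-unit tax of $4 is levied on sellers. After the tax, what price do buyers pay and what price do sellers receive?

Pre-tax equilibrium: P* = 87, Q* = 289.
Tax on sellers shifts supply to Qs = -320 + 7(P − 4) = -348 + 7P.
593.5 - 3.5P = -348 + 7P gives buyer price Pb = 269/3; sellers receive Ps = 269/3 − 4 = 257/3.
New quantity: Q = 593.5 − 3.5(269/3) = 839/3.

Buyers pay 269/3, sellers receive 257/3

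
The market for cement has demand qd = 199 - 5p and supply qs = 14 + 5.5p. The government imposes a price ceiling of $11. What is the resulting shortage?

Shortage = 69.5

Equilibrium price would be p* = 370/21, so the ceiling at 11 binds.
At p = 11: qd = 199 − 5(11) = 144, qs = 14 + 5.5(11) = 74.5.
Shortage = 144 − 74.5 = 69.5.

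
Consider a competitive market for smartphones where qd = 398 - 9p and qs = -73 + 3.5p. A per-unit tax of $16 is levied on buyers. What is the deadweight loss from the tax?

Deadweight loss = 322.56

Pre-tax equilibrium: p* = 37.68, q* = 58.88.
Tax on buyers shifts demand to qd = 398 − 9(p + 16) = 254 - 9p.
254 - 9p = -73 + 3.5p gives seller price ps = 26.16; buyers pay pb = 26.16 + 16 = 42.16.
New quantity: q = 398 − 9(42.16) = 18.56.
DWL = ½ × 16 × (58.88 − 18.56) = 322.56.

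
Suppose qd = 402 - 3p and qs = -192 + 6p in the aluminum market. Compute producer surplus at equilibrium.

Equilibrium: 402 - 3p = -192 + 6p gives p* = 66, q* = 204.
Supply starts at p = 32 (where qs = 0).
PS = ½(66 − 32)(204) = 3468.

Producer surplus = 3468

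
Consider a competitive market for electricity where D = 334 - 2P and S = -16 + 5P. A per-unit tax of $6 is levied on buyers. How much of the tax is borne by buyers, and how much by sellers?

Buyers bear 30/7, sellers bear 12/7

Pre-tax equilibrium: P* = 50, Q* = 234.
Tax on buyers shifts demand to D = 334 − 2(P + 6) = 322 - 2P.
322 - 2P = -16 + 5P gives seller price Ps = 338/7; buyers pay Pb = 338/7 + 6 = 380/7.
New quantity: Q = 334 − 2(380/7) = 1578/7.
Buyer burden = 380/7 − 50 = 30/7; seller burden = 50 − 338/7 = 12/7.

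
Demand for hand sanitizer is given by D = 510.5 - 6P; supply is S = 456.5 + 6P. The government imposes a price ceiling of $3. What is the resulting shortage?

Equilibrium price would be P* = 4.5, so the ceiling at 3 binds.
At P = 3: D = 510.5 − 6(3) = 492.5, S = 456.5 + 6(3) = 474.5.
Shortage = 492.5 − 474.5 = 18.

Shortage = 18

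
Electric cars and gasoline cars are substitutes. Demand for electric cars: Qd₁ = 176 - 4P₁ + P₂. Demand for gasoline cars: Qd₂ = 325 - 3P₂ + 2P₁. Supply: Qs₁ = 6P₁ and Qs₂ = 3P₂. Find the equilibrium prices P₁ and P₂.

Market 1: 176 - 4P₁ + P₂ = 6P₁ → 10P₁ - P₂ = 176.
Market 2: 6P₂ - 2P₁ = 325.
Eliminating P₂: 6×(1) + 1×(2) gives 58P₁ = 1381, so P₁ = 1381/58.
Back-substitute into (2): P₂ = (325 + 2×1381/58) / 6 = 1801/29.

P₁ = 1381/58, P₂ = 1801/29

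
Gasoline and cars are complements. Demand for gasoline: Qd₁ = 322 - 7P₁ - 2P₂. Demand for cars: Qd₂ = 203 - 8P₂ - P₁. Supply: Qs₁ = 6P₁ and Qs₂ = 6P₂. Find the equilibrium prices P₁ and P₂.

Market 1: 322 - 7P₁ - 2P₂ = 6P₁ → 13P₁ + 2P₂ = 322.
Market 2: 14P₂ + P₁ = 203.
Eliminating P₂: 14×(1) − 2×(2) gives 180P₁ = 4102, so P₁ = 2051/90.
Back-substitute into (2): P₂ = (203 − 1×2051/90) / 14 = 2317/180.

P₁ = 2051/90, P₂ = 2317/180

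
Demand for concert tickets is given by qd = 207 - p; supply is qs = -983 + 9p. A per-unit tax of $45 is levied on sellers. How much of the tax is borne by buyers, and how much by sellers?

Buyers bear $40.5, sellers bear $4.5

Pre-tax equilibrium: p* = 119, q* = 88.
Tax on sellers shifts supply to qs = -983 + 9(p − 45) = -1388 + 9p.
207 - p = -1388 + 9p gives buyer price pb = 159.5; sellers receive ps = 159.5 − 45 = 114.5.
New quantity: q = 207 − 1(159.5) = 47.5.
Buyer burden = 159.5 − 119 = 40.5; seller burden = 119 − 114.5 = 4.5.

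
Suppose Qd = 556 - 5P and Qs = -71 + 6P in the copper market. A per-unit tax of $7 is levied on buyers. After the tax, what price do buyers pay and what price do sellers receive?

Pre-tax equilibrium: P* = 57, Q* = 271.
Tax on buyers shifts demand to Qd = 556 − 5(P + 7) = 521 - 5P.
521 - 5P = -71 + 6P gives seller price Ps = 592/11; buyers pay Pb = 592/11 + 7 = 669/11.
New quantity: Q = 556 − 5(669/11) = 2771/11.

Buyers pay 669/11, sellers receive 592/11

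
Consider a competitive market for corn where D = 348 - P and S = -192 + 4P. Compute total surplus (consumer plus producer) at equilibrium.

Equilibrium: 348 - P = -192 + 4P gives P* = 108, Q* = 240.
Demand choke price: P = 348; supply starts at P = 48.
CS = ½(348 − 108)(240) = 28800; PS = ½(108 − 48)(240) = 7200.

Total surplus = 36000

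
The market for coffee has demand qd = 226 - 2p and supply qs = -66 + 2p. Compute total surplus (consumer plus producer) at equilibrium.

Equilibrium: 226 - 2p = -66 + 2p gives p* = 73, q* = 80.
Demand choke price: p = 113; supply starts at p = 33.
CS = ½(113 − 73)(80) = 1600; PS = ½(73 − 33)(80) = 1600.

Total surplus = 3200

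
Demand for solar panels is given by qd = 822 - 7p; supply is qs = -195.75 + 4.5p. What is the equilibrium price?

Set qd = qs: 822 - 7p = -195.75 + 4.5p.
1017.75 = 11.5p, so p* = 88.5.
q* = 822 − 7(88.5) = 202.5.

p* = 88.5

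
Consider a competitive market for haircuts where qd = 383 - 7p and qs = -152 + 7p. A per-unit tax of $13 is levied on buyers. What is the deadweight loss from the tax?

Deadweight loss = 295.75

Pre-tax equilibrium: p* = 535/14, q* = 115.5.
Tax on buyers shifts demand to qd = 383 − 7(p + 13) = 292 - 7p.
292 - 7p = -152 + 7p gives seller price ps = 222/7; buyers pay pb = 222/7 + 13 = 313/7.
New quantity: q = 383 − 7(313/7) = 70.
DWL = ½ × 13 × (115.5 − 70) = 295.75.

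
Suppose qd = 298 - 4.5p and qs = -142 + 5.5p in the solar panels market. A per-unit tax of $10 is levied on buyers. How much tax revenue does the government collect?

Pre-tax equilibrium: p* = 44, q* = 100.
Tax on buyers shifts demand to qd = 298 − 4.5(p + 10) = 253 - 4.5p.
253 - 4.5p = -142 + 5.5p gives seller price ps = 39.5; buyers pay pb = 39.5 + 10 = 49.5.
New quantity: q = 298 − 4.5(49.5) = 75.25.
Revenue = 10 × 75.25 = 752.5.

Tax revenue = 752.5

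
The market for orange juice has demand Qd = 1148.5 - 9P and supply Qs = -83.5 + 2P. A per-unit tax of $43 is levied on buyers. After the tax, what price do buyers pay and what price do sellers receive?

Buyers pay 1318/11, sellers receive 845/11

Pre-tax equilibrium: P* = 112, Q* = 140.5.
Tax on buyers shifts demand to Qd = 1148.5 − 9(P + 43) = 761.5 - 9P.
761.5 - 9P = -83.5 + 2P gives seller price Ps = 845/11; buyers pay Pb = 845/11 + 43 = 1318/11.
New quantity: Q = 1148.5 − 9(1318/11) = 1543/22.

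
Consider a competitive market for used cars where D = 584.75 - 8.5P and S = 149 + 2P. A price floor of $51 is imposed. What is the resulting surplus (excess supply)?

Surplus = 99.75

Equilibrium price would be P* = 41.5, so the floor at 51 binds.
At P = 51: D = 151.25, S = 251.
Surplus = 251 − 151.25 = 99.75.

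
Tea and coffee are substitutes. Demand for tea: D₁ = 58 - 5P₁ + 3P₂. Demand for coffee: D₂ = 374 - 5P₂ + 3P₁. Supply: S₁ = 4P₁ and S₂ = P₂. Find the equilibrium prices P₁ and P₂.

Market 1: 58 - 5P₁ + 3P₂ = 4P₁ → 9P₁ - 3P₂ = 58.
Market 2: 6P₂ - 3P₁ = 374.
Eliminating P₂: 6×(1) + 3×(2) gives 45P₁ = 1470, so P₁ = 98/3.
Back-substitute into (2): P₂ = (374 + 3×98/3) / 6 = 236/3.

P₁ = 98/3, P₂ = 236/3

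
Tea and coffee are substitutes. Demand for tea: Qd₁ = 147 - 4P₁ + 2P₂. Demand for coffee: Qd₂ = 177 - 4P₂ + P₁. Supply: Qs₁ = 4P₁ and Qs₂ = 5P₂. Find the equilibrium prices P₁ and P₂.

Market 1: 147 - 4P₁ + 2P₂ = 4P₁ → 8P₁ - 2P₂ = 147.
Market 2: 9P₂ - P₁ = 177.
Eliminating P₂: 9×(1) + 2×(2) gives 70P₁ = 1677, so P₁ = 1677/70.
Back-substitute into (2): P₂ = (177 + 1×1677/70) / 9 = 1563/70.

P₁ = 1677/70, P₂ = 1563/70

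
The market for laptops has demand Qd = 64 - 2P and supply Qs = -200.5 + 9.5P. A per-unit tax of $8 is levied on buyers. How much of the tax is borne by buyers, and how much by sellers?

Pre-tax equilibrium: P* = 23, Q* = 18.
Tax on buyers shifts demand to Qd = 64 − 2(P + 8) = 48 - 2P.
48 - 2P = -200.5 + 9.5P gives seller price Ps = 497/23; buyers pay Pb = 497/23 + 8 = 681/23.
New quantity: Q = 64 − 2(681/23) = 110/23.
Buyer burden = 681/23 − 23 = 152/23; seller burden = 23 − 497/23 = 32/23.

Buyers bear 152/23, sellers bear 32/23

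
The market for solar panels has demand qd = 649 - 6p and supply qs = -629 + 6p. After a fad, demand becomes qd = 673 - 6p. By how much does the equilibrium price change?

Original equilibrium: p* = 106.5, q* = 10.
New equilibrium: 673 - 6p = -629 + 6p, so 1302 = 12p and p' = 108.5; q' = 673 − 6(108.5) = 22.
Change in price: 108.5 − 106.5 = 2.

Δp = 2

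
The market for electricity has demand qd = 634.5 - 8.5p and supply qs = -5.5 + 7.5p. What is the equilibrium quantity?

Set qd = qs: 634.5 - 8.5p = -5.5 + 7.5p.
640 = 16p, so p* = 40.
q* = 634.5 − 8.5(40) = 294.5.

q* = 294.5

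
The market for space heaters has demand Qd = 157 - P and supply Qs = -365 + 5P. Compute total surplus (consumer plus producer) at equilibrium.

Equilibrium: 157 - P = -365 + 5P gives P* = 87, Q* = 70.
Demand choke price: P = 157; supply starts at P = 73.
CS = ½(157 − 87)(70) = 2450; PS = ½(87 − 73)(70) = 490.

Total surplus = 2940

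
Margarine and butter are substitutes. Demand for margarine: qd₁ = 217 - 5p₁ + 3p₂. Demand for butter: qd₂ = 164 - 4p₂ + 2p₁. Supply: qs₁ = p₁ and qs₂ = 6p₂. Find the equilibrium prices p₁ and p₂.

Market 1: 217 - 5p₁ + 3p₂ = p₁ → 6p₁ - 3p₂ = 217.
Market 2: 10p₂ - 2p₁ = 164.
Eliminating p₂: 10×(1) + 3×(2) gives 54p₁ = 2662, so p₁ = 1331/27.
Back-substitute into (2): p₂ = (164 + 2×1331/27) / 10 = 709/27.

p₁ = 1331/27, p₂ = 709/27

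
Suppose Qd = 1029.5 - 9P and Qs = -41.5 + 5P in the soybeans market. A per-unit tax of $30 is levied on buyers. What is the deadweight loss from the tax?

Pre-tax equilibrium: P* = 76.5, Q* = 341.
Tax on buyers shifts demand to Qd = 1029.5 − 9(P + 30) = 759.5 - 9P.
759.5 - 9P = -41.5 + 5P gives seller price Ps = 801/14; buyers pay Pb = 801/14 + 30 = 1221/14.
New quantity: Q = 1029.5 − 9(1221/14) = 1712/7.
DWL = ½ × 30 × (341 − 1712/7) = 10125/7.

Deadweight loss = 10125/7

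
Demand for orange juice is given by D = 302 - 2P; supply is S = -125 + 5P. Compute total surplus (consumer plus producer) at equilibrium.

Equilibrium: 302 - 2P = -125 + 5P gives P* = 61, Q* = 180.
Demand choke price: P = 151; supply starts at P = 25.
CS = ½(151 − 61)(180) = 8100; PS = ½(61 − 25)(180) = 3240.

Total surplus = 11340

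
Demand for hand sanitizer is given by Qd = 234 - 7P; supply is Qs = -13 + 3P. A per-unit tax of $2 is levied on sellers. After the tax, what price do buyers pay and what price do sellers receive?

Buyers pay $25.3, sellers receive $23.3

Pre-tax equilibrium: P* = 24.7, Q* = 61.1.
Tax on sellers shifts supply to Qs = -13 + 3(P − 2) = -19 + 3P.
234 - 7P = -19 + 3P gives buyer price Pb = 25.3; sellers receive Ps = 25.3 − 2 = 23.3.
New quantity: Q = 234 − 7(25.3) = 56.9.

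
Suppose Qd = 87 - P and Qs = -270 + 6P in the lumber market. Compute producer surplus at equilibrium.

Equilibrium: 87 - P = -270 + 6P gives P* = 51, Q* = 36.
Supply starts at P = 45 (where Qs = 0).
PS = ½(51 − 45)(36) = 108.

Producer surplus = 108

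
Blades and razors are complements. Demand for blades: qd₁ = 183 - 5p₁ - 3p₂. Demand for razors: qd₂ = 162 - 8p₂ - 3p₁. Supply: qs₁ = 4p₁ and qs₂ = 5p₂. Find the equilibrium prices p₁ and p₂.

Market 1: 183 - 5p₁ - 3p₂ = 4p₁ → 9p₁ + 3p₂ = 183.
Market 2: 13p₂ + 3p₁ = 162.
Eliminating p₂: 13×(1) − 3×(2) gives 108p₁ = 1893, so p₁ = 631/36.
Back-substitute into (2): p₂ = (162 − 3×631/36) / 13 = 101/12.

p₁ = 631/36, p₂ = 101/12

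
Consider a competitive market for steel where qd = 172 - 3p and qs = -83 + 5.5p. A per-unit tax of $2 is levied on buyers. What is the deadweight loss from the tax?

Pre-tax equilibrium: p* = 30, q* = 82.
Tax on buyers shifts demand to qd = 172 − 3(p + 2) = 166 - 3p.
166 - 3p = -83 + 5.5p gives seller price ps = 498/17; buyers pay pb = 498/17 + 2 = 532/17.
New quantity: q = 172 − 3(532/17) = 1328/17.
DWL = ½ × 2 × (82 − 1328/17) = 66/17.

Deadweight loss = 66/17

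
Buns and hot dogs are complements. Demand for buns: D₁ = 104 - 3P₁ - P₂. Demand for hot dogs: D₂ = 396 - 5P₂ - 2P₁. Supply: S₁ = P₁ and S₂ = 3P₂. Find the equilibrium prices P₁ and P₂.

P₁ = 218/15, P₂ = 688/15

Market 1: 104 - 3P₁ - P₂ = P₁ → 4P₁ + P₂ = 104.
Market 2: 8P₂ + 2P₁ = 396.
Eliminating P₂: 8×(1) − 1×(2) gives 30P₁ = 436, so P₁ = 218/15.
Back-substitute into (2): P₂ = (396 − 2×218/15) / 8 = 688/15.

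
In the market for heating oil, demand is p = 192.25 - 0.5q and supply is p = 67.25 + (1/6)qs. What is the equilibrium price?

Set the two price expressions equal: 192.25 - 0.5q = 67.25 + (1/6)q.
125 = (2/3)q, so q* = 187.5.
p* = 192.25 − (0.5)(187.5) = 98.5.

p* = 98.5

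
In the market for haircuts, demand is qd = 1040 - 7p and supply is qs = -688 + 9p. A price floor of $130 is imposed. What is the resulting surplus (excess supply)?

Surplus = 352

Equilibrium price would be p* = 108, so the floor at 130 binds.
At p = 130: qd = 130, qs = 482.
Surplus = 482 − 130 = 352.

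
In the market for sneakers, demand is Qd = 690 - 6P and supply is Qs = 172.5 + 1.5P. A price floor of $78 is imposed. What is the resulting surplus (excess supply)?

Surplus = 67.5

Equilibrium price would be P* = 69, so the floor at 78 binds.
At P = 78: Qd = 222, Qs = 289.5.
Surplus = 289.5 − 222 = 67.5.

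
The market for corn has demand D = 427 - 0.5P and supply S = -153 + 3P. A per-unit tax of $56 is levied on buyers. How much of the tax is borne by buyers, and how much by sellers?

Buyers bear $48, sellers bear $8

Pre-tax equilibrium: P* = 1160/7, Q* = 2409/7.
Tax on buyers shifts demand to D = 427 − 0.5(P + 56) = 399 - 0.5P.
399 - 0.5P = -153 + 3P gives seller price Ps = 1104/7; buyers pay Pb = 1104/7 + 56 = 1496/7.
New quantity: Q = 427 − 0.5(1496/7) = 2241/7.
Buyer burden = 1496/7 − 1160/7 = 48; seller burden = 1160/7 − 1104/7 = 8.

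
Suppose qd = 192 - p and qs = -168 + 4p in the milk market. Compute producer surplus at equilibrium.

Equilibrium: 192 - p = -168 + 4p gives p* = 72, q* = 120.
Supply starts at p = 42 (where qs = 0).
PS = ½(72 − 42)(120) = 1800.

Producer surplus = 1800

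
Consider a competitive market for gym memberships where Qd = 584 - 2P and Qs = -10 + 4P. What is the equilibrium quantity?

Q* = 386

Set Qd = Qs: 584 - 2P = -10 + 4P.
594 = 6P, so P* = 99.
Q* = 584 − 2(99) = 386.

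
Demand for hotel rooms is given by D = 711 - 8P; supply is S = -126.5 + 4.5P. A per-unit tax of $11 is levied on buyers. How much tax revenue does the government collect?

Tax revenue = 1576.52

Pre-tax equilibrium: P* = 67, Q* = 175.
Tax on buyers shifts demand to D = 711 − 8(P + 11) = 623 - 8P.
623 - 8P = -126.5 + 4.5P gives seller price Ps = 59.96; buyers pay Pb = 59.96 + 11 = 70.96.
New quantity: Q = 711 − 8(70.96) = 143.32.
Revenue = 11 × 143.32 = 1576.52.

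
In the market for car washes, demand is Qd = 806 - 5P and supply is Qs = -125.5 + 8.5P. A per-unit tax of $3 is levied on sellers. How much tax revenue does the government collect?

Tax revenue = 4064/3

Pre-tax equilibrium: P* = 69, Q* = 461.
Tax on sellers shifts supply to Qs = -125.5 + 8.5(P − 3) = -151 + 8.5P.
806 - 5P = -151 + 8.5P gives buyer price Pb = 638/9; sellers receive Ps = 638/9 − 3 = 611/9.
New quantity: Q = 806 − 5(638/9) = 4064/9.
Revenue = 3 × 4064/9 = 4064/3.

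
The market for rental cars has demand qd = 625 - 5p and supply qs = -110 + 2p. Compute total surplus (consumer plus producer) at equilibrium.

Equilibrium: 625 - 5p = -110 + 2p gives p* = 105, q* = 100.
Demand choke price: p = 125; supply starts at p = 55.
CS = ½(125 − 105)(100) = 1000; PS = ½(105 − 55)(100) = 2500.

Total surplus = 3500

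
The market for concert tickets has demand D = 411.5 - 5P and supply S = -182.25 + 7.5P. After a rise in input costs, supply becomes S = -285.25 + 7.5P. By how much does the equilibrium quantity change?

ΔQ = -41.2

Original equilibrium: P* = 47.5, Q* = 174.
New equilibrium: 411.5 - 5P = -285.25 + 7.5P, so 696.75 = 12.5P and P' = 55.74; Q' = 411.5 − 5(55.74) = 132.8.
Change in quantity: 132.8 − 174 = -41.2.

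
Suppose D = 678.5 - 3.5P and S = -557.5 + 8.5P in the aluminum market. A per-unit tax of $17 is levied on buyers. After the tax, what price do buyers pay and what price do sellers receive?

Pre-tax equilibrium: P* = 103, Q* = 318.
Tax on buyers shifts demand to D = 678.5 − 3.5(P + 17) = 619 - 3.5P.
619 - 3.5P = -557.5 + 8.5P gives seller price Ps = 2353/24; buyers pay Pb = 2353/24 + 17 = 2761/24.
New quantity: Q = 678.5 − 3.5(2761/24) = 13241/48.

Buyers pay 2761/24, sellers receive 2353/24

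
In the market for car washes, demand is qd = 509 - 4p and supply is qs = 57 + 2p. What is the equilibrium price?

p* = 226/3

Set qd = qs: 509 - 4p = 57 + 2p.
452 = 6p, so p* = 226/3.
q* = 509 − 4(226/3) = 623/3.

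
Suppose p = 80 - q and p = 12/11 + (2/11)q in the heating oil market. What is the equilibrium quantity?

Set the two price expressions equal: 80 - q = 12/11 + (2/11)q.
868/11 = (13/11)q, so q* = 868/13.
p* = 80 − (1)(868/13) = 172/13.

q* = 868/13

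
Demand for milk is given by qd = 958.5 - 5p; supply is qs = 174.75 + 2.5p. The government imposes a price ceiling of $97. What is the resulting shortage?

Shortage = 56.25

Equilibrium price would be p* = 104.5, so the ceiling at 97 binds.
At p = 97: qd = 958.5 − 5(97) = 473.5, qs = 174.75 + 2.5(97) = 417.25.
Shortage = 473.5 − 417.25 = 56.25.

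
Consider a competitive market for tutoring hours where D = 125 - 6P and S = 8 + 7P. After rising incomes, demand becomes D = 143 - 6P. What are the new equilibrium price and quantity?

Original equilibrium: P* = 9, Q* = 71.
New equilibrium: 143 - 6P = 8 + 7P, so 135 = 13P and P' = 135/13; Q' = 143 − 6(135/13) = 1049/13.

P' = 135/13, Q' = 1049/13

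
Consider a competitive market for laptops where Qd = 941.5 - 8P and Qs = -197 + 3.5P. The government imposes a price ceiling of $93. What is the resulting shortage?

Equilibrium price would be P* = 99, so the ceiling at 93 binds.
At P = 93: Qd = 941.5 − 8(93) = 197.5, Qs = -197 + 3.5(93) = 128.5.
Shortage = 197.5 − 128.5 = 69.

Shortage = 69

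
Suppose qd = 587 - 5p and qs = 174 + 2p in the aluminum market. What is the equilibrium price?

p* = 59

Set qd = qs: 587 - 5p = 174 + 2p.
413 = 7p, so p* = 59.
q* = 587 − 5(59) = 292.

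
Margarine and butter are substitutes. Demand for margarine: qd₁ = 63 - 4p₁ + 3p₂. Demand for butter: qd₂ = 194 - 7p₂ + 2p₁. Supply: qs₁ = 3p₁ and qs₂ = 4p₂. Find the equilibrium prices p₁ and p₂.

p₁ = 1275/71, p₂ = 1484/71

Market 1: 63 - 4p₁ + 3p₂ = 3p₁ → 7p₁ - 3p₂ = 63.
Market 2: 11p₂ - 2p₁ = 194.
Eliminating p₂: 11×(1) + 3×(2) gives 71p₁ = 1275, so p₁ = 1275/71.
Back-substitute into (2): p₂ = (194 + 2×1275/71) / 11 = 1484/71.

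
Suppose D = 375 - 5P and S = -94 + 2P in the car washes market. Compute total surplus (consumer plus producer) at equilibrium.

Equilibrium: 375 - 5P = -94 + 2P gives P* = 67, Q* = 40.
Demand choke price: P = 75; supply starts at P = 47.
CS = ½(75 − 67)(40) = 160; PS = ½(67 − 47)(40) = 400.

Total surplus = 560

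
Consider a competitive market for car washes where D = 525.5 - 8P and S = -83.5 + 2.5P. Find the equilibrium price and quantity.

Set D = S: 525.5 - 8P = -83.5 + 2.5P.
609 = 10.5P, so P* = 58.
Q* = 525.5 − 8(58) = 61.5.

P* = 58, Q* = 61.5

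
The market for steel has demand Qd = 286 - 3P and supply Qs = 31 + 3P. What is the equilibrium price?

Set Qd = Qs: 286 - 3P = 31 + 3P.
255 = 6P, so P* = 42.5.
Q* = 286 − 3(42.5) = 158.5.

P* = 42.5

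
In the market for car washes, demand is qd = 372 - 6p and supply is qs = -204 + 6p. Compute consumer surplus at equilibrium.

Equilibrium: 372 - 6p = -204 + 6p gives p* = 48, q* = 84.
Demand choke price (qd = 0): p = 62.
CS = ½(62 − 48)(84) = 588.

Consumer surplus = 588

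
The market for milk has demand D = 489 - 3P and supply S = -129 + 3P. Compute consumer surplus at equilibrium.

Equilibrium: 489 - 3P = -129 + 3P gives P* = 103, Q* = 180.
Demand choke price (D = 0): P = 163.
CS = ½(163 − 103)(180) = 5400.

Consumer surplus = 5400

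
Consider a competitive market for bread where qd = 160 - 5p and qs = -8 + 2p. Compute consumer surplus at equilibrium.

Equilibrium: 160 - 5p = -8 + 2p gives p* = 24, q* = 40.
Demand choke price (qd = 0): p = 32.
CS = ½(32 − 24)(40) = 160.

Consumer surplus = 160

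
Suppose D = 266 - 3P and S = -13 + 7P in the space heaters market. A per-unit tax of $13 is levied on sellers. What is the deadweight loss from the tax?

Pre-tax equilibrium: P* = 27.9, Q* = 182.3.
Tax on sellers shifts supply to S = -13 + 7(P − 13) = -104 + 7P.
266 - 3P = -104 + 7P gives buyer price Pb = 37; sellers receive Ps = 37 − 13 = 24.
New quantity: Q = 266 − 3(37) = 155.
DWL = ½ × 13 × (182.3 − 155) = 177.45.

Deadweight loss = 177.45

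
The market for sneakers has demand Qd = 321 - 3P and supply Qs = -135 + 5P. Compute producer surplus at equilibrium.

Equilibrium: 321 - 3P = -135 + 5P gives P* = 57, Q* = 150.
Supply starts at P = 27 (where Qs = 0).
PS = ½(57 − 27)(150) = 2250.

Producer surplus = 2250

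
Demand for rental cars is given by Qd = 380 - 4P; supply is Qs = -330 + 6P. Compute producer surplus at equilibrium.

Producer surplus = 768

Equilibrium: 380 - 4P = -330 + 6P gives P* = 71, Q* = 96.
Supply starts at P = 55 (where Qs = 0).
PS = ½(71 − 55)(96) = 768.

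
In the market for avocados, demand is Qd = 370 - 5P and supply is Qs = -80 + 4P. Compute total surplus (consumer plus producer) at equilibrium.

Total surplus = 3240

Equilibrium: 370 - 5P = -80 + 4P gives P* = 50, Q* = 120.
Demand choke price: P = 74; supply starts at P = 20.
CS = ½(74 − 50)(120) = 1440; PS = ½(50 − 20)(120) = 1800.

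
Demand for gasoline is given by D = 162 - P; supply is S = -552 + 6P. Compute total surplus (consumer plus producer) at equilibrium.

Total surplus = 2100

Equilibrium: 162 - P = -552 + 6P gives P* = 102, Q* = 60.
Demand choke price: P = 162; supply starts at P = 92.
CS = ½(162 − 102)(60) = 1800; PS = ½(102 − 92)(60) = 300.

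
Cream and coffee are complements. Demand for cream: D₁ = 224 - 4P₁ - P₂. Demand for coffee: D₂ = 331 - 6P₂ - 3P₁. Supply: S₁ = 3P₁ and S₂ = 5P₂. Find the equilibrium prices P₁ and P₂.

P₁ = 2133/74, P₂ = 1645/74

Market 1: 224 - 4P₁ - P₂ = 3P₁ → 7P₁ + P₂ = 224.
Market 2: 11P₂ + 3P₁ = 331.
Eliminating P₂: 11×(1) − 1×(2) gives 74P₁ = 2133, so P₁ = 2133/74.
Back-substitute into (2): P₂ = (331 − 3×2133/74) / 11 = 1645/74.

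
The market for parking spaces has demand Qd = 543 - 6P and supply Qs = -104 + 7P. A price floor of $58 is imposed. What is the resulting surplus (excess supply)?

Surplus = 107

Equilibrium price would be P* = 647/13, so the floor at 58 binds.
At P = 58: Qd = 195, Qs = 302.
Surplus = 302 − 195 = 107.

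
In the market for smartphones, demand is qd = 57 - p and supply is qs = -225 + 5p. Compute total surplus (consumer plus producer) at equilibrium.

Equilibrium: 57 - p = -225 + 5p gives p* = 47, q* = 10.
Demand choke price: p = 57; supply starts at p = 45.
CS = ½(57 − 47)(10) = 50; PS = ½(47 − 45)(10) = 10.

Total surplus = 60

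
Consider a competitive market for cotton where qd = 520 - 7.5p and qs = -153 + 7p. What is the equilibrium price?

p* = 1346/29

Set qd = qs: 520 - 7.5p = -153 + 7p.
673 = 14.5p, so p* = 1346/29.
q* = 520 − 7.5(1346/29) = 4985/29.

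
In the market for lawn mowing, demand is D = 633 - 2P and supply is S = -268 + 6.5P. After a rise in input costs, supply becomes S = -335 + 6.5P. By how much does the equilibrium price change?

Original equilibrium: P* = 106, Q* = 421.
New equilibrium: 633 - 2P = -335 + 6.5P, so 968 = 8.5P and P' = 1936/17; Q' = 633 − 2(1936/17) = 6889/17.
Change in price: 1936/17 − 106 = 134/17.

ΔP = 134/17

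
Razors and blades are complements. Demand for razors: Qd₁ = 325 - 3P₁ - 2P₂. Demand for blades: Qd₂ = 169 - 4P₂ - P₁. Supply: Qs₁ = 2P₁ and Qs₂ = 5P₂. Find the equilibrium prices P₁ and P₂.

Market 1: 325 - 3P₁ - 2P₂ = 2P₁ → 5P₁ + 2P₂ = 325.
Market 2: 9P₂ + P₁ = 169.
Eliminating P₂: 9×(1) − 2×(2) gives 43P₁ = 2587, so P₁ = 2587/43.
Back-substitute into (2): P₂ = (169 − 1×2587/43) / 9 = 520/43.

P₁ = 2587/43, P₂ = 520/43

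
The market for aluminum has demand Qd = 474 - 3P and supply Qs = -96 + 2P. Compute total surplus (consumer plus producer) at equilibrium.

Total surplus = 7260

Equilibrium: 474 - 3P = -96 + 2P gives P* = 114, Q* = 132.
Demand choke price: P = 158; supply starts at P = 48.
CS = ½(158 − 114)(132) = 2904; PS = ½(114 − 48)(132) = 4356.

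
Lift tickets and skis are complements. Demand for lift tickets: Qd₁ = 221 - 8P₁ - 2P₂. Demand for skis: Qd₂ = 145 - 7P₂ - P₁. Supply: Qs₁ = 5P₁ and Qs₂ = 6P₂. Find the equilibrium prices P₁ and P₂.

Market 1: 221 - 8P₁ - 2P₂ = 5P₁ → 13P₁ + 2P₂ = 221.
Market 2: 13P₂ + P₁ = 145.
Eliminating P₂: 13×(1) − 2×(2) gives 167P₁ = 2583, so P₁ = 2583/167.
Back-substitute into (2): P₂ = (145 − 1×2583/167) / 13 = 1664/167.

P₁ = 2583/167, P₂ = 1664/167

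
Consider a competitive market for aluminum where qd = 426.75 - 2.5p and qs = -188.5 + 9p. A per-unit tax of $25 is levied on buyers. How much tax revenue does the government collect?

Tax revenue = 140350/23

Pre-tax equilibrium: p* = 53.5, q* = 293.
Tax on buyers shifts demand to qd = 426.75 − 2.5(p + 25) = 364.25 - 2.5p.
364.25 - 2.5p = -188.5 + 9p gives seller price ps = 2211/46; buyers pay pb = 2211/46 + 25 = 3361/46.
New quantity: q = 426.75 − 2.5(3361/46) = 5614/23.
Revenue = 25 × 5614/23 = 140350/23.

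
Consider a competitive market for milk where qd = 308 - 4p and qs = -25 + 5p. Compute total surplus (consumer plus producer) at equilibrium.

Equilibrium: 308 - 4p = -25 + 5p gives p* = 37, q* = 160.
Demand choke price: p = 77; supply starts at p = 5.
CS = ½(77 − 37)(160) = 3200; PS = ½(37 − 5)(160) = 2560.

Total surplus = 5760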